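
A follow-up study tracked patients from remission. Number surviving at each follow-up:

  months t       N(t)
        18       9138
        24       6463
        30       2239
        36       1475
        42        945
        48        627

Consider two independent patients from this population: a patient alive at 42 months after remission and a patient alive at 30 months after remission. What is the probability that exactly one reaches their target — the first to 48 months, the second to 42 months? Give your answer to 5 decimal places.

p₁ = N(48)/N(42) = 627/945 = 0.663492; p₂ = N(42)/N(30) = 945/2239 = 0.422063.
P(exactly one) = p₁(1−p₂) + (1−p₁)p₂ = 0.383457 + 0.142028 = 0.525484.

0.52548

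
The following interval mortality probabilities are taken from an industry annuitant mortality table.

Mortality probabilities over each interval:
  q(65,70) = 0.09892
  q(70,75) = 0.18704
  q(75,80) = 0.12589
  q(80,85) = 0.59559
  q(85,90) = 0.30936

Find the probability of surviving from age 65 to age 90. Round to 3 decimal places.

0.179

P(survive 65→90) = (1 − 0.09892) × (1 − 0.18704) × (1 − 0.12589) × (1 − 0.59559) × (1 − 0.30936).
= 0.90108 × 0.81296 × 0.87411 × 0.40441 × 0.69064 = 0.178843.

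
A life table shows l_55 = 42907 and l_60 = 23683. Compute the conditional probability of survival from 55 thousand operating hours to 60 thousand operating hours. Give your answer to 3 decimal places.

The conditional survival probability is l_60/l_55 = 23683/42907 = 0.551961.

0.552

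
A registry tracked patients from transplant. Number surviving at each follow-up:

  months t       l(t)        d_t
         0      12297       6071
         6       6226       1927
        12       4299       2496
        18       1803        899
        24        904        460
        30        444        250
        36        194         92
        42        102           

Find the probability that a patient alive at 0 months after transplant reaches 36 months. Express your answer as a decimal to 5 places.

0.01578

The conditional survival probability is l(36)/l(0) = 194/12297 = 0.015776.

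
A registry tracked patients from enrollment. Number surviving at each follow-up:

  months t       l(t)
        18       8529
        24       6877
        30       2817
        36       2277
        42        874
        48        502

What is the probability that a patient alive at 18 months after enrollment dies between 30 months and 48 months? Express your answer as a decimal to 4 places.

This is the probability of reaching 30 but not 48, conditional on being alive at 18: (l(30) − l(48)) / l(18).
= (2817 − 502) / 8529 = 2315 / 8529 = 0.271427.

0.2714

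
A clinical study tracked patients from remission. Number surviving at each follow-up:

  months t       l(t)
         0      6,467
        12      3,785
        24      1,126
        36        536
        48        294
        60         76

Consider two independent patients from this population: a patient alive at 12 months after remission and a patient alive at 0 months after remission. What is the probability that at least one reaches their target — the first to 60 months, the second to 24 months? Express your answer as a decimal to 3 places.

0.191

p₁ = l(60)/l(12) = 76/3,785 = 0.020079; p₂ = l(24)/l(0) = 1,126/6,467 = 0.174115.
P(at least one) = 1 − (1−p₁)(1−p₂) = 1 − 0.979921 × 0.825885 = 0.190698.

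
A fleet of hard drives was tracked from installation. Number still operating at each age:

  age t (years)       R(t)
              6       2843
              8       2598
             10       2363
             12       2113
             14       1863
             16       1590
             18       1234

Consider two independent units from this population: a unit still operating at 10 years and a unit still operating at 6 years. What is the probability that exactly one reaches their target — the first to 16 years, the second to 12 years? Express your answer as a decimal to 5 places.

p₁ = R(16)/R(10) = 1590/2363 = 0.672873; p₂ = R(12)/R(6) = 2113/2843 = 0.743229.
P(exactly one) = p₁(1−p₂) + (1−p₁)p₂ = 0.172774 + 0.243130 = 0.415905.

0.41590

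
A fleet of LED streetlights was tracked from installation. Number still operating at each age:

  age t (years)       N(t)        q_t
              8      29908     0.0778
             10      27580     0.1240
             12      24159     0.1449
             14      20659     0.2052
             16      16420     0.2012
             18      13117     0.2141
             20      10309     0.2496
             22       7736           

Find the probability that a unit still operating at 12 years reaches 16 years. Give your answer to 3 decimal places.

0.680

The conditional survival probability is N(16)/N(12) = 16420/24159 = 0.679664.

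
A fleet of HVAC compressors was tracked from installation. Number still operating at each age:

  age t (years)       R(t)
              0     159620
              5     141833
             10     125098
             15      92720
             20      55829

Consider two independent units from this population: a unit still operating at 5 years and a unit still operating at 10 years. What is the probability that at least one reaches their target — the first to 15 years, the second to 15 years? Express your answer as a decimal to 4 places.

0.9104

p₁ = R(15)/R(5) = 92720/141833 = 0.653727; p₂ = R(15)/R(10) = 92720/125098 = 0.741179.
P(at least one) = 1 − (1−p₁)(1−p₂) = 1 − 0.346273 × 0.258821 = 0.910377.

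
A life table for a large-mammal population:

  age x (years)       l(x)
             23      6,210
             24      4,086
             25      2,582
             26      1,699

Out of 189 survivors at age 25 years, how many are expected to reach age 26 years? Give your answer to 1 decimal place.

The relevant probability is 1,699/2,582 = 0.658017.
Expected number = 189 × 0.658017 = 124.4.

124.4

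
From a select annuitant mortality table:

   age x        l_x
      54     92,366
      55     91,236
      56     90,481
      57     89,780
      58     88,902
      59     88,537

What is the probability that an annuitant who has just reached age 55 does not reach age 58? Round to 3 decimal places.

P(die before 58 | alive at 55) = 1 − l_58/l_55 = 1 − 88,902/91,236 = (2,334)/91,236 = 0.025582.

0.026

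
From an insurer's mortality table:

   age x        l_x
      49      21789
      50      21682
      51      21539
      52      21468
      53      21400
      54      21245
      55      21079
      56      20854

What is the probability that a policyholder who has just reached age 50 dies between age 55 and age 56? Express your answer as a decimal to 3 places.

0.010

We want 5|1q50 = (l_55 − l_56)/l_50.
This is the probability of reaching 55 but not 56, conditional on being alive at 50: (l_55 − l_56) / l_50.
= (21079 − 20854) / 21682 = 225 / 21682 = 0.010377.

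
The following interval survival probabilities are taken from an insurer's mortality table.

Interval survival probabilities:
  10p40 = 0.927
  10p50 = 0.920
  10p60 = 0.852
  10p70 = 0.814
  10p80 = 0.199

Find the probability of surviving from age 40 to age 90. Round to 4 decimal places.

0.1177

Survival from 40 to 90 is the product of surviving each interval: 0.927 × 0.920 × 0.852 × 0.814 × 0.199.
= 0.117702.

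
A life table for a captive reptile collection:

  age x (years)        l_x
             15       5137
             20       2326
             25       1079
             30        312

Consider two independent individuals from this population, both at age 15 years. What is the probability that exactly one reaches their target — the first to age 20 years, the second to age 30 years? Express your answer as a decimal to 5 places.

0.45853

p₁ = l_20/l_15 = 2326/5137 = 0.452793; p₂ = l_30/l_15 = 312/5137 = 0.060736.
P(exactly one) = p₁(1−p₂) + (1−p₁)p₂ = 0.425292 + 0.033235 = 0.458527.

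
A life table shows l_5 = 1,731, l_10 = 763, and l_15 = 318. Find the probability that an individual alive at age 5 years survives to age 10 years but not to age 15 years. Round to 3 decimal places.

This is the probability of reaching 10 but not 15, conditional on being alive at 5: (l_10 − l_15) / l_5.
= (763 − 318) / 1,731 = 445 / 1,731 = 0.257077.

0.257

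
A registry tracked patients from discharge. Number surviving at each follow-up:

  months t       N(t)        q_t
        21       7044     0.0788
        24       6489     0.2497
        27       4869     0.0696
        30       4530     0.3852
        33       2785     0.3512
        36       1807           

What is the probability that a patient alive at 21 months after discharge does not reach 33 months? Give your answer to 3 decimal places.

P(die before 33 | alive at 21) = 1 − N(33)/N(21) = 1 − 2785/7044 = (4259)/7044 = 0.604628.

0.605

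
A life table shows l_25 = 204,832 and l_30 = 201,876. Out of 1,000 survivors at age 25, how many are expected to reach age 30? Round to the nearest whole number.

The relevant probability is 201,876/204,832 = 0.985569.
Expected number = 1,000 × 0.985569 = 986.

986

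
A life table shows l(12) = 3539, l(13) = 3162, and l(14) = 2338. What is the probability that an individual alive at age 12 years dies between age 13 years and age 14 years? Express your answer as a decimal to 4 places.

This is the probability of reaching 13 but not 14, conditional on being alive at 12: (l(13) − l(14)) / l(12).
= (3162 − 2338) / 3539 = 824 / 3539 = 0.232834.

0.2328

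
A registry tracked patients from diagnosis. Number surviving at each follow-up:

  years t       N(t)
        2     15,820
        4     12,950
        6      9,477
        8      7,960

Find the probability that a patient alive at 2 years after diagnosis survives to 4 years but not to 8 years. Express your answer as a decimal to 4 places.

0.3154

This is the probability of reaching 4 but not 8, conditional on being alive at 2: (N(4) − N(8)) / N(2).
= (12,950 − 7,960) / 15,820 = 4,990 / 15,820 = 0.315424.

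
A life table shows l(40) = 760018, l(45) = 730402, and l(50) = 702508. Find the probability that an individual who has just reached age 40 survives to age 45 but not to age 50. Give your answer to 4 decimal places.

This is the probability of reaching 45 but not 50, conditional on being alive at 40: (l(45) − l(50)) / l(40).
= (730402 − 702508) / 760018 = 27894 / 760018 = 0.036702.

0.0367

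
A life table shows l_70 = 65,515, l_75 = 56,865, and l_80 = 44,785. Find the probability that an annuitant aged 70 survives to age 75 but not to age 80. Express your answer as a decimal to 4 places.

We want 5|5q70 = (l_75 − l_80)/l_70.
This is the probability of reaching 75 but not 80, conditional on being alive at 70: (l_75 − l_80) / l_70.
= (56,865 − 44,785) / 65,515 = 12,080 / 65,515 = 0.184385.

0.1844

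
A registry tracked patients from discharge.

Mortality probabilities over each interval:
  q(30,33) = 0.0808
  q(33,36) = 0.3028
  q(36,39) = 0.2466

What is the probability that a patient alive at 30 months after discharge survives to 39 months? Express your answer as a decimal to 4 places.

Chaining the interval survival probabilities: (1 − 0.0808) × (1 − 0.3028) × (1 − 0.2466).
= 0.9192 × 0.6972 × 0.7534 = 0.482829.

0.4828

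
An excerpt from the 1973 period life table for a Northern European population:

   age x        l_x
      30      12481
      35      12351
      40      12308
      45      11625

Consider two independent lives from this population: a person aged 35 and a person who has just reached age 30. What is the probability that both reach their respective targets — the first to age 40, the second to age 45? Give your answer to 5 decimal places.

p₁ = l_40/l_35 = 12308/12351 = 0.996519; p₂ = l_45/l_30 = 11625/12481 = 0.931416.
P(both) = p₁ × p₂ = 0.996519 × 0.931416 = 0.928174.

0.92817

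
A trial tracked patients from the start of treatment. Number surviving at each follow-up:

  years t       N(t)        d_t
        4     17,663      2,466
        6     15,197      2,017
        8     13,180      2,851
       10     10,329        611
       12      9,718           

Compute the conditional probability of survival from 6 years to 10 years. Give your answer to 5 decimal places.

The conditional survival probability is N(10)/N(6) = 10,329/15,197 = 0.679674.

0.67967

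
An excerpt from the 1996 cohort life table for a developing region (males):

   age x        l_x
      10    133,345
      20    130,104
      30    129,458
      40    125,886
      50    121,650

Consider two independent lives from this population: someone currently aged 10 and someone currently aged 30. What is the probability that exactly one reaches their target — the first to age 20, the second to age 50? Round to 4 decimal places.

0.0817

p₁ = l_20/l_10 = 130,104/133,345 = 0.975695; p₂ = l_50/l_30 = 121,650/129,458 = 0.939687.
P(exactly one) = p₁(1−p₂) + (1−p₁)p₂ = 0.058847 + 0.022839 = 0.081686.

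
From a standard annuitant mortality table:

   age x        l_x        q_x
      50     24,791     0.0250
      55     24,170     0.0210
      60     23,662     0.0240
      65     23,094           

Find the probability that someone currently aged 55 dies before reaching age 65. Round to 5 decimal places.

P(die before 65 | alive at 55) = 1 − l_65/l_55 = 1 − 23,094/24,170 = (1,076)/24,170 = 0.044518.

0.04452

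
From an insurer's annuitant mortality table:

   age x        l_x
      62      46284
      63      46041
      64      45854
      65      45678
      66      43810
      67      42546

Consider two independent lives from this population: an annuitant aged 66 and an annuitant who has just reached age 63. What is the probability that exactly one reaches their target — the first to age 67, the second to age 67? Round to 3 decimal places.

p₁ = l_67/l_66 = 42546/43810 = 0.971148; p₂ = l_67/l_63 = 42546/46041 = 0.924089.
P(exactly one) = p₁(1−p₂) + (1−p₁)p₂ = 0.073721 + 0.026662 = 0.100383.

0.100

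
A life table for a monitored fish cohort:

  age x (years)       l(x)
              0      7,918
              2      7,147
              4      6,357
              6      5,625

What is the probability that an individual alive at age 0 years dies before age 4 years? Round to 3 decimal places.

0.197

P(die before 4 | alive at 0) = 1 − l(4)/l(0) = 1 − 6,357/7,918 = (1,561)/7,918 = 0.197146.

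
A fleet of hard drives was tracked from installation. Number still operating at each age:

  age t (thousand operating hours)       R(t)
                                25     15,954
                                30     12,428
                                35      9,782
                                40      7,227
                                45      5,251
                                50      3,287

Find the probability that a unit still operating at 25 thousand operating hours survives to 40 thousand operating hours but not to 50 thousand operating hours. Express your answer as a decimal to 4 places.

This is the probability of reaching 40 but not 50, conditional on being operational at 25: (R(40) − R(50)) / R(25).
= (7,227 − 3,287) / 15,954 = 3,940 / 15,954 = 0.246960.

0.2470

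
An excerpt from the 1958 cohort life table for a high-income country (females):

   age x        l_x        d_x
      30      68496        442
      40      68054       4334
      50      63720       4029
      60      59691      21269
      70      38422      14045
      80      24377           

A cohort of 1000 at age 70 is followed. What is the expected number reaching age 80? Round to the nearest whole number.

634

The relevant probability is 24377/38422 = 0.634454.
Expected number = 1000 × 0.634454 = 634.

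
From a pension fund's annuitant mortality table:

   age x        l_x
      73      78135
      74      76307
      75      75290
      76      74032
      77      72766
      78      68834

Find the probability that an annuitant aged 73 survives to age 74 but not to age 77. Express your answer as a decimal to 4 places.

0.0453

This is the probability of reaching 74 but not 77, conditional on being alive at 73: (l_74 − l_77) / l_73.
= (76307 − 72766) / 78135 = 3541 / 78135 = 0.045319.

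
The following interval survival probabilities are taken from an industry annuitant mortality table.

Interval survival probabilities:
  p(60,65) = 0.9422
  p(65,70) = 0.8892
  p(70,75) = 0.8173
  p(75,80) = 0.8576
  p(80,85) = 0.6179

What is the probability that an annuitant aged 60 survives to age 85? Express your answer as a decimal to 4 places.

P(survive 60→85) = 0.9422 × 0.8892 × 0.8173 × 0.8576 × 0.6179.
= 0.362850.

0.3628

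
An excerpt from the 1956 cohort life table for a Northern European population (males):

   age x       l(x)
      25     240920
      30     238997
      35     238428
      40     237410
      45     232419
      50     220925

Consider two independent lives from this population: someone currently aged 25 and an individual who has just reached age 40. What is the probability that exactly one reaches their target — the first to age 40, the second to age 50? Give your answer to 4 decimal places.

0.0820

p₁ = l(40)/l(25) = 237410/240920 = 0.985431; p₂ = l(50)/l(40) = 220925/237410 = 0.930563.
P(exactly one) = p₁(1−p₂) + (1−p₁)p₂ = 0.068425 + 0.013557 = 0.081983.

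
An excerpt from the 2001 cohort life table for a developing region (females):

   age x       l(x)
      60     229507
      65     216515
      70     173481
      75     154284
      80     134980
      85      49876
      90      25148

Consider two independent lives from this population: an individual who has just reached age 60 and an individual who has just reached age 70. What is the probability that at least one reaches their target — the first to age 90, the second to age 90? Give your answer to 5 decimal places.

0.23865

p₁ = l(90)/l(60) = 25148/229507 = 0.109574; p₂ = l(90)/l(70) = 25148/173481 = 0.144961.
P(at least one) = 1 − (1−p₁)(1−p₂) = 1 − 0.890426 × 0.855039 = 0.238651.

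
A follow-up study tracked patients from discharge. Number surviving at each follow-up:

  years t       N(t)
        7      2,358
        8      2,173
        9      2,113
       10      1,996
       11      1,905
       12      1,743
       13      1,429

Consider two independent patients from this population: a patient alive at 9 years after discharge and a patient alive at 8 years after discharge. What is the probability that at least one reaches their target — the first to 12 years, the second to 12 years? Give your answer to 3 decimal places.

0.965

p₁ = N(12)/N(9) = 1,743/2,113 = 0.824894; p₂ = N(12)/N(8) = 1,743/2,173 = 0.802117.
P(at least one) = 1 − (1−p₁)(1−p₂) = 1 − 0.175106 × 0.197883 = 0.965349.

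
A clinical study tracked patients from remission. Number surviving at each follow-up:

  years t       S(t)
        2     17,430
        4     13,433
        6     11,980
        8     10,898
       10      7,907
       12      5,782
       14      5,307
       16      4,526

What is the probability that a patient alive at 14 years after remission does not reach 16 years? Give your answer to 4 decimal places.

0.1472

P(die before 16 | alive at 14) = 1 − S(16)/S(14) = 1 − 4,526/5,307 = (781)/5,307 = 0.147164.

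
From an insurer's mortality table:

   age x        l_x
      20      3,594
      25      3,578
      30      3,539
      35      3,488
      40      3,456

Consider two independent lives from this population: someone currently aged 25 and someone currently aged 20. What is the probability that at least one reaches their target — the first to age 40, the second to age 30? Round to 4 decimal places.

p₁ = l_40/l_25 = 3,456/3,578 = 0.965903; p₂ = l_30/l_20 = 3,539/3,594 = 0.984697.
P(at least one) = 1 − (1−p₁)(1−p₂) = 1 − 0.034097 × 0.015303 = 0.999478.

0.9995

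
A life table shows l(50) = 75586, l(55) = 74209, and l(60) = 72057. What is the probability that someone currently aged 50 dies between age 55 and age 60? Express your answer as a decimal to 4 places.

0.0285

This is the probability of reaching 55 but not 60, conditional on being alive at 50: (l(55) − l(60)) / l(50).
= (74209 − 72057) / 75586 = 2152 / 75586 = 0.028471.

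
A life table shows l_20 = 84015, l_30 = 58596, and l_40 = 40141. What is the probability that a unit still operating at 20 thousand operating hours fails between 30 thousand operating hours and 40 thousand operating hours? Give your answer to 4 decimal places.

This is the probability of reaching 30 but not 40, conditional on being operational at 20: (l_30 − l_40) / l_20.
= (58596 − 40141) / 84015 = 18455 / 84015 = 0.219663.

0.2197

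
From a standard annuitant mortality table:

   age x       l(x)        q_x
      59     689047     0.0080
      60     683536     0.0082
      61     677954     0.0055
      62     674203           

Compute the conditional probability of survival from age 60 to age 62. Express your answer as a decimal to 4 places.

0.9863

The conditional survival probability is l(62)/l(60) = 674203/683536 = 0.986346.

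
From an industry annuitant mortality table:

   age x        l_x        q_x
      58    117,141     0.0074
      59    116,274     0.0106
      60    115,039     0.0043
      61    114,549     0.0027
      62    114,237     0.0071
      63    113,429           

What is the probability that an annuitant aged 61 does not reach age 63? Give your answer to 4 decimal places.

P(die before 63 | alive at 61) = 1 − l_63/l_61 = 1 − 113,429/114,549 = (1,120)/114,549 = 0.009777.

0.0098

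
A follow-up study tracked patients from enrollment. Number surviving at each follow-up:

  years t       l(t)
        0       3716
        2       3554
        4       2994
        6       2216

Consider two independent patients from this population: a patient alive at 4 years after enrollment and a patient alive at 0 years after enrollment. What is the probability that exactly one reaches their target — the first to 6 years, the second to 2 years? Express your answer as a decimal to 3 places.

p₁ = l(6)/l(4) = 2216/2994 = 0.740147; p₂ = l(2)/l(0) = 3554/3716 = 0.956405.
P(exactly one) = p₁(1−p₂) + (1−p₁)p₂ = 0.032267 + 0.248525 = 0.280791.

0.281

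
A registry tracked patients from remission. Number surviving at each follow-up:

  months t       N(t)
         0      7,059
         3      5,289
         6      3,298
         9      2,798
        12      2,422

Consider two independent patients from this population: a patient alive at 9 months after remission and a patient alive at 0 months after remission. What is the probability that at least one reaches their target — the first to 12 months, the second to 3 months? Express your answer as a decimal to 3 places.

p₁ = N(12)/N(9) = 2,422/2,798 = 0.865618; p₂ = N(3)/N(0) = 5,289/7,059 = 0.749256.
P(at least one) = 1 − (1−p₁)(1−p₂) = 1 − 0.134382 × 0.250744 = 0.966305.

0.966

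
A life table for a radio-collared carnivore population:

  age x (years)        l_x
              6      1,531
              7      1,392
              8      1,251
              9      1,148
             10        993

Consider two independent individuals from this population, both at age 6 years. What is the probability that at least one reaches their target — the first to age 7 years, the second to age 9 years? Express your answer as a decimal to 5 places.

0.97729

p₁ = l_7/l_6 = 1,392/1,531 = 0.909210; p₂ = l_9/l_6 = 1,148/1,531 = 0.749837.
P(at least one) = 1 − (1−p₁)(1−p₂) = 1 − 0.090790 × 0.250163 = 0.977288.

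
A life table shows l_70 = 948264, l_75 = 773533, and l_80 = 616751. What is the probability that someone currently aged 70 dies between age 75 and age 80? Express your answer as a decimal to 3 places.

0.165

We want 5|5q70 = (l_75 − l_80)/l_70.
This is the probability of reaching 75 but not 80, conditional on being alive at 70: (l_75 − l_80) / l_70.
= (773533 − 616751) / 948264 = 156782 / 948264 = 0.165336.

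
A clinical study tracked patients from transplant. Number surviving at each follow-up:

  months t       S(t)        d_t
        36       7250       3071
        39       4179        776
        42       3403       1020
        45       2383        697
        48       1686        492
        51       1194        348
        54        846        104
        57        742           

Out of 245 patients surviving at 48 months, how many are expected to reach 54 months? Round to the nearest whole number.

The relevant probability is 846/1686 = 0.501779.
Expected number = 245 × 0.501779 = 123.

123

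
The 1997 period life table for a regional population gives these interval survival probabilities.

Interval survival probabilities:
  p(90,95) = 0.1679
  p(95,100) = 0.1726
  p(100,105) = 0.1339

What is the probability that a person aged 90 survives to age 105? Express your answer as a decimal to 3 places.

0.004

The overall survival probability is 0.1679 × 0.1726 × 0.1339.
= 0.003880.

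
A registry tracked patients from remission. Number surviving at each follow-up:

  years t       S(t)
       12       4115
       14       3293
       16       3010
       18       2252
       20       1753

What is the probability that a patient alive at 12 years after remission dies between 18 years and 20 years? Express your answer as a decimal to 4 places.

0.1213

This is the probability of reaching 18 but not 20, conditional on being alive at 12: (S(18) − S(20)) / S(12).
= (2252 − 1753) / 4115 = 499 / 4115 = 0.121264.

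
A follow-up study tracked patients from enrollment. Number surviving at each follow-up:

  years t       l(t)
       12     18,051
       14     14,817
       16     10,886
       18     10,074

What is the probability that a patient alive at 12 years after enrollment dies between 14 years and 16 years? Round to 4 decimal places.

This is the probability of reaching 14 but not 16, conditional on being alive at 12: (l(14) − l(16)) / l(12).
= (14,817 − 10,886) / 18,051 = 3,931 / 18,051 = 0.217772.

0.2178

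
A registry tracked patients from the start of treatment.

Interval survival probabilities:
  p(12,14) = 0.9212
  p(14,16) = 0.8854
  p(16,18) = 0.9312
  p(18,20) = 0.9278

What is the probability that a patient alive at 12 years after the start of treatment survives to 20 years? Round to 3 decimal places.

P(survive 12→20) = 0.9212 × 0.8854 × 0.9312 × 0.9278.
= 0.704678.

0.705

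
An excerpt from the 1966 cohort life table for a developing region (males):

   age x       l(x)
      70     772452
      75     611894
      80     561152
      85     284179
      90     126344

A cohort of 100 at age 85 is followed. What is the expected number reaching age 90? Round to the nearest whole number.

The relevant probability is 126344/284179 = 0.444593.
Expected number = 100 × 0.444593 = 44.

44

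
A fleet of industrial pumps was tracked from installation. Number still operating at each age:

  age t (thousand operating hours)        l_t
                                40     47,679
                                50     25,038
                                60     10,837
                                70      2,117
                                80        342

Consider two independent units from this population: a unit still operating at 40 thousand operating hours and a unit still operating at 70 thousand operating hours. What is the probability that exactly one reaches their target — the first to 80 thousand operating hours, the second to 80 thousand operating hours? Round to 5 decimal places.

0.16640

p₁ = l_80/l_40 = 342/47,679 = 0.007173; p₂ = l_80/l_70 = 342/2,117 = 0.161549.
P(exactly one) = p₁(1−p₂) + (1−p₁)p₂ = 0.006014 + 0.160390 = 0.166404.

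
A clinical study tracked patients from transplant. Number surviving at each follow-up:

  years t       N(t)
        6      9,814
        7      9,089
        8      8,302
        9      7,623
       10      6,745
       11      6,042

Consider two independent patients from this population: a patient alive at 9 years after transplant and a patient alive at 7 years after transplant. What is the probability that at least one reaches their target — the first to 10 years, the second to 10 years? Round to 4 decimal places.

0.9703

p₁ = N(10)/N(9) = 6,745/7,623 = 0.884822; p₂ = N(10)/N(7) = 6,745/9,089 = 0.742106.
P(at least one) = 1 − (1−p₁)(1−p₂) = 1 − 0.115178 × 0.257894 = 0.970296.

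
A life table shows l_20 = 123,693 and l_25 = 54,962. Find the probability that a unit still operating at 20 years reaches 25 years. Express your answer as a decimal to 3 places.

The conditional survival probability is l_25/l_20 = 54,962/123,693 = 0.444342.

0.444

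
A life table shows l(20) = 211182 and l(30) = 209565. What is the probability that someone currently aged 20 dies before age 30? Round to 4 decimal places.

0.0077

P(die before 30 | alive at 20) = 1 − l(30)/l(20) = 1 − 209565/211182 = (1617)/211182 = 0.007657.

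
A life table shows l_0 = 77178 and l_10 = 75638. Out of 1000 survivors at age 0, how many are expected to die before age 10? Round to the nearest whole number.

20

The relevant probability is 1 − 75638/77178 = 0.019954.
Expected number = 1000 × 0.019954 = 20.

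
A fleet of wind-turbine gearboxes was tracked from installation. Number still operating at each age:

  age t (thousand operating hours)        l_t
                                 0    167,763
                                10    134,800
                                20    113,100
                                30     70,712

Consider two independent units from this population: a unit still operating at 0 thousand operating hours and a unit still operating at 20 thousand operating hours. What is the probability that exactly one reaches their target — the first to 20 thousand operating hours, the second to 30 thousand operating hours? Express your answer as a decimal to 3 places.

0.456

p₁ = l_20/l_0 = 113,100/167,763 = 0.674165; p₂ = l_30/l_20 = 70,712/113,100 = 0.625217.
P(exactly one) = p₁(1−p₂) + (1−p₁)p₂ = 0.252666 + 0.203718 = 0.456383.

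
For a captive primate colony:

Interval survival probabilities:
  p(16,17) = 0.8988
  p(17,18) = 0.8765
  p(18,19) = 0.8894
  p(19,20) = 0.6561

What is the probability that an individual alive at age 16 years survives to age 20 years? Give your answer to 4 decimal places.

0.4597

P(survive 16→20) = 0.8988 × 0.8765 × 0.8894 × 0.6561.
= 0.459708.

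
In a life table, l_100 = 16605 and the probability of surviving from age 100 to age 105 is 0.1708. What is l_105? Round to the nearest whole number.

2836

l_105 = l_100 × p = 16605 × 0.1708 = 2836.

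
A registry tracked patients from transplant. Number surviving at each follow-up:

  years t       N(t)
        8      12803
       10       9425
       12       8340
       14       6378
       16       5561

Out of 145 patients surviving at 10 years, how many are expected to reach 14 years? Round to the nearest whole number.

98

The relevant probability is 6378/9425 = 0.676711.
Expected number = 145 × 0.676711 = 98.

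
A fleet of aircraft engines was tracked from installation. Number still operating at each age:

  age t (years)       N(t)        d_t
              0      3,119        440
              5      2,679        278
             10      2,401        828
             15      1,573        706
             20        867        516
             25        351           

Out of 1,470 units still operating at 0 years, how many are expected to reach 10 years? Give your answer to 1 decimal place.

The relevant probability is 2,401/3,119 = 0.769798.
Expected number = 1,470 × 0.769798 = 1131.6.

1131.6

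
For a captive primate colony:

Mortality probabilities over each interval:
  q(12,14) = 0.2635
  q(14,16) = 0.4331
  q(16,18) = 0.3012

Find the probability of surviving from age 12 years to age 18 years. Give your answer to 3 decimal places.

0.292

The overall survival probability is (1 − 0.2635) × (1 − 0.4331) × (1 − 0.3012).
= 0.7365 × 0.5669 × 0.6988 = 0.291764.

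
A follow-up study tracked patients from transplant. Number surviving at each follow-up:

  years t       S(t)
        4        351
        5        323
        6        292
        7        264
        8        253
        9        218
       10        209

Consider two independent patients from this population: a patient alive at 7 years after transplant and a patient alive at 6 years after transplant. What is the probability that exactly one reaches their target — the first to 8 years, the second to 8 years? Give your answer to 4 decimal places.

p₁ = S(8)/S(7) = 253/264 = 0.958333; p₂ = S(8)/S(6) = 253/292 = 0.866438.
P(exactly one) = p₁(1−p₂) + (1−p₁)p₂ = 0.127997 + 0.036102 = 0.164099.

0.1641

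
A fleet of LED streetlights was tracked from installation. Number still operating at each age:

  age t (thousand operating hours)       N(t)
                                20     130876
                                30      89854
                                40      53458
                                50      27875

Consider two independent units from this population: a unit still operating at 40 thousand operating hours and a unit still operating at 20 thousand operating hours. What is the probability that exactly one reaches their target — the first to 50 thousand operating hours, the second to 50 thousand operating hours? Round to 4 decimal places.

0.5123

p₁ = N(50)/N(40) = 27875/53458 = 0.521437; p₂ = N(50)/N(20) = 27875/130876 = 0.212988.
P(exactly one) = p₁(1−p₂) + (1−p₁)p₂ = 0.410377 + 0.101928 = 0.512305.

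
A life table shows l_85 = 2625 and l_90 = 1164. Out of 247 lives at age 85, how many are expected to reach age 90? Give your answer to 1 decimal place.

The relevant probability is 1164/2625 = 0.443429.
Expected number = 247 × 0.443429 = 109.5.

109.5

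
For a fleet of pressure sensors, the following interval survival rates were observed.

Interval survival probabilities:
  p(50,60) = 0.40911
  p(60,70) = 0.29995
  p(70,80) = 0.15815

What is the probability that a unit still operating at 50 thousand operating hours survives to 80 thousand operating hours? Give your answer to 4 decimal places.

0.0194

The overall survival probability is 0.40911 × 0.29995 × 0.15815.
= 0.019407.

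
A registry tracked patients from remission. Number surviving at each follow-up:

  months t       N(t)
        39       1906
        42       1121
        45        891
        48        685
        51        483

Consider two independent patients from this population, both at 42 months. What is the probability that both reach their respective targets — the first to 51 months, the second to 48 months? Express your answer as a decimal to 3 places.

0.263

p₁ = N(51)/N(42) = 483/1121 = 0.430865; p₂ = N(48)/N(42) = 685/1121 = 0.611062.
P(both) = p₁ × p₂ = 0.430865 × 0.611062 = 0.263285.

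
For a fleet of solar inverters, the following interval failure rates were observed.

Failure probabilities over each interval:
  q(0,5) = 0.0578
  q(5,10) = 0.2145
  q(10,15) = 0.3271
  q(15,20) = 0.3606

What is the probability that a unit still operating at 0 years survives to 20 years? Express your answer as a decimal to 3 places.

0.318

Chaining the interval survival probabilities: (1 − 0.0578) × (1 − 0.2145) × (1 − 0.3271) × (1 − 0.3606).
= 0.9422 × 0.7855 × 0.6729 × 0.6394 = 0.318429.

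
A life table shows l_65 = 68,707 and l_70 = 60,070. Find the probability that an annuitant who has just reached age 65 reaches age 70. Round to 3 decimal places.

0.874

We want 5p65 = l_70/l_65.
The conditional survival probability is l_70/l_65 = 60,070/68,707 = 0.874292.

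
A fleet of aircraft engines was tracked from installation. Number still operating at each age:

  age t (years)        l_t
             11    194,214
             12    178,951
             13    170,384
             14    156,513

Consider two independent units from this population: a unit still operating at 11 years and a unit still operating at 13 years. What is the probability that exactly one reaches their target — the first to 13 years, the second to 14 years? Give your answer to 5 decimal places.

0.18413

p₁ = l_13/l_11 = 170,384/194,214 = 0.877300; p₂ = l_14/l_13 = 156,513/170,384 = 0.918590.
P(exactly one) = p₁(1−p₂) + (1−p₁)p₂ = 0.071421 + 0.112711 = 0.184132.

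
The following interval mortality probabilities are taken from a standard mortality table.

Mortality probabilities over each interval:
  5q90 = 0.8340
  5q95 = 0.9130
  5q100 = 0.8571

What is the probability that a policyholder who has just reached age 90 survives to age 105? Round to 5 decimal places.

0.00206

15p90 = (1 − 0.8340) × (1 − 0.9130) × (1 − 0.8571).
= 0.1660 × 0.0870 × 0.1429 = 0.002064.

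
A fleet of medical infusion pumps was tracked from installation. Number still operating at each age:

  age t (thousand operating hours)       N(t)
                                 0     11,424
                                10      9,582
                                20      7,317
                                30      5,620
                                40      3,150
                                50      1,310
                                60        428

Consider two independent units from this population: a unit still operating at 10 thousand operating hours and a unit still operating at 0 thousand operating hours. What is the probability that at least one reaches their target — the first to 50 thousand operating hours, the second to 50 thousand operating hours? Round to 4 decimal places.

0.2357

p₁ = N(50)/N(10) = 1,310/9,582 = 0.136715; p₂ = N(50)/N(0) = 1,310/11,424 = 0.114671.
P(at least one) = 1 − (1−p₁)(1−p₂) = 1 − 0.863285 × 0.885329 = 0.235709.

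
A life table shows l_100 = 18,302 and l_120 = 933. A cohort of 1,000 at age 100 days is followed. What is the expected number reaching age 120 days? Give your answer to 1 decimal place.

51.0

The relevant probability is 933/18,302 = 0.050978.
Expected number = 1,000 × 0.050978 = 51.0.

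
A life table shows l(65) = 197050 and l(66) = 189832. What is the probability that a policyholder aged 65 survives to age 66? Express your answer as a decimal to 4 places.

The conditional survival probability is l(66)/l(65) = 189832/197050 = 0.963370.

0.9634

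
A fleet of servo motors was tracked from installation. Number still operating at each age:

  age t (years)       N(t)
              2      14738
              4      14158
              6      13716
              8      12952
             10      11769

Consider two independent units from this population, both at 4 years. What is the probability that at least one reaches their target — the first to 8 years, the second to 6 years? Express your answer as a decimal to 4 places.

p₁ = N(8)/N(4) = 12952/14158 = 0.914818; p₂ = N(6)/N(4) = 13716/14158 = 0.968781.
P(at least one) = 1 − (1−p₁)(1−p₂) = 1 − 0.085182 × 0.031219 = 0.997341.

0.9973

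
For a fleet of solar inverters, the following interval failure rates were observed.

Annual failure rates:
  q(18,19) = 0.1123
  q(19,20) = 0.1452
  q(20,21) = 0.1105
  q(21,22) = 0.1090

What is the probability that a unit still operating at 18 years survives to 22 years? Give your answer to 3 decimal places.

P(survive 18→22) = (1 − 0.1123) × (1 − 0.1452) × (1 − 0.1105) × (1 − 0.1090).
= 0.8877 × 0.8548 × 0.8895 × 0.8910 = 0.601387.

0.601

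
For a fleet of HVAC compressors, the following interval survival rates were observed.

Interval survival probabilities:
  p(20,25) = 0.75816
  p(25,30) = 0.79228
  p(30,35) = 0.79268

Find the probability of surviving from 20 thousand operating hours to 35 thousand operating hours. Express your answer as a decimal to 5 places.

0.47614

Chaining the interval survival probabilities: 0.75816 × 0.79228 × 0.79268.
= 0.476143.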